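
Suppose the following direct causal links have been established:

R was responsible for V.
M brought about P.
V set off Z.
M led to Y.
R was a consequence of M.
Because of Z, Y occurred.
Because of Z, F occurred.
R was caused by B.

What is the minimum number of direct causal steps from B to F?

4

Shortest chain: B → R → V → Z → F.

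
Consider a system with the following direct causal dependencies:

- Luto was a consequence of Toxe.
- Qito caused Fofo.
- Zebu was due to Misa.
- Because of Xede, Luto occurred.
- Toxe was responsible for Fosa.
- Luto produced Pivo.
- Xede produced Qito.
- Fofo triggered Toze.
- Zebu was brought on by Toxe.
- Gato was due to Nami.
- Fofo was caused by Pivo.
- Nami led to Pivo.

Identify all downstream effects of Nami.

Fofo, Gato, Pivo, Toze

Direct effects: Gato, Pivo.
2 steps out: Fofo.
3 steps out: Toze.
Not reachable from it: Toxe, Fosa, Misa, Zebu, Xede, Luto, Qito.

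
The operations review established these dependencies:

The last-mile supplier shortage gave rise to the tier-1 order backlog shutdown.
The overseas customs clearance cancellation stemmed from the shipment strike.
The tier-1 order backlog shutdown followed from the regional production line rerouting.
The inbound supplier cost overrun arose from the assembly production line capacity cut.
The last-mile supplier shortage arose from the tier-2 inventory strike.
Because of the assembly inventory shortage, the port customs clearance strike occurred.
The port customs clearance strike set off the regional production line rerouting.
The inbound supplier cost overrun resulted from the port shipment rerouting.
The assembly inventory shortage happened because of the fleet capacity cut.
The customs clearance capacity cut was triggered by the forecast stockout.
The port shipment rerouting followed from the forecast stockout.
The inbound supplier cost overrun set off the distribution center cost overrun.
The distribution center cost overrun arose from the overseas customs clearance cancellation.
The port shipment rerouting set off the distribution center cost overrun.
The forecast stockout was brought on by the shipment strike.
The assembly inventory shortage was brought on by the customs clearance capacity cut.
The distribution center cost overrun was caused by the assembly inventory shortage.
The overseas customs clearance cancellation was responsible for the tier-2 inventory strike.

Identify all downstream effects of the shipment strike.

Direct effects: the forecast stockout, the overseas customs clearance cancellation.
2 steps out: the customs clearance capacity cut, the port shipment rerouting, the tier-2 inventory strike, the distribution center cost overrun.
3 steps out: the assembly inventory shortage, the inbound supplier cost overrun, the last-mile supplier shortage.
4 steps out: the port customs clearance strike, the tier-1 order backlog shutdown.
5 steps out: the regional production line rerouting.
Not reachable from it: the fleet capacity cut, the assembly production line capacity cut.

the assembly inventory shortage, the customs clearance capacity cut, the distribution center cost overrun, the forecast stockout, the inbound supplier cost overrun, the last-mile supplier shortage, the overseas customs clearance cancellation, the port customs clearance strike, the port shipment rerouting, the regional production line rerouting, the tier-1 order backlog shutdown, the tier-2 inventory strike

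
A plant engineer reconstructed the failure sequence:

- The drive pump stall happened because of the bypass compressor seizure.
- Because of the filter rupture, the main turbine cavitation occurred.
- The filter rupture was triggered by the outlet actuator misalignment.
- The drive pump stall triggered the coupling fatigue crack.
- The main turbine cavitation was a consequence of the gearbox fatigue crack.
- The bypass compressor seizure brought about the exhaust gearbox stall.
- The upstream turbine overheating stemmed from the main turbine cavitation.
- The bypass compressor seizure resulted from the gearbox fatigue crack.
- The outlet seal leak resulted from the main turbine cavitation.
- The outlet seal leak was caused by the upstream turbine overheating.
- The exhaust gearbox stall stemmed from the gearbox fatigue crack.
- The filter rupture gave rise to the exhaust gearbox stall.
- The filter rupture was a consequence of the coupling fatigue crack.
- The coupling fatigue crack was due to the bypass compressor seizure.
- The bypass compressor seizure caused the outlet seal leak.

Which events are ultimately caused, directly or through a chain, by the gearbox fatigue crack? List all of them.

the bypass compressor seizure, the coupling fatigue crack, the drive pump stall, the exhaust gearbox stall, the filter rupture, the main turbine cavitation, the outlet seal leak, the upstream turbine overheating

Direct effects: the bypass compressor seizure, the exhaust gearbox stall, the main turbine cavitation.
2 steps out: the drive pump stall, the coupling fatigue crack, the upstream turbine overheating, the outlet seal leak.
3 steps out: the filter rupture.
Not reachable from it: the outlet actuator misalignment.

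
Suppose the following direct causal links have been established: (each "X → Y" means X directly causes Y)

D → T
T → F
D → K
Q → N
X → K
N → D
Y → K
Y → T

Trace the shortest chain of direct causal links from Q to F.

Q → N → D → T → F

Q → N
N → D
D → T
T → F
Length: 4 steps.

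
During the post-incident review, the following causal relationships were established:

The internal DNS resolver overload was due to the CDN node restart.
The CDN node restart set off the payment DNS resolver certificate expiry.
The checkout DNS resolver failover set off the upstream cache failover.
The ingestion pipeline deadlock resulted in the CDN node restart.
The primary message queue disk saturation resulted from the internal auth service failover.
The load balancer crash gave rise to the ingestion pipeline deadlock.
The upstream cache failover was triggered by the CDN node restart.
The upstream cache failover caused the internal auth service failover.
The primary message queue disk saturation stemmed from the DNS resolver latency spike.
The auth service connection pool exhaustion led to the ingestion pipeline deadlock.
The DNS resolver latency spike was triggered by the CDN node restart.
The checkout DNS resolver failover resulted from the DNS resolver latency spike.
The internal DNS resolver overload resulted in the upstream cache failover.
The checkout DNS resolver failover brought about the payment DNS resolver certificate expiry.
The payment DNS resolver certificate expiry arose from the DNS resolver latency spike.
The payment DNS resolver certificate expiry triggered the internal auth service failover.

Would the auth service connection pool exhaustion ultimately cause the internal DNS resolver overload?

Yes

There is a causal chain: the auth service connection pool exhaustion → the ingestion pipeline deadlock → the CDN node restart → the internal DNS resolver overload.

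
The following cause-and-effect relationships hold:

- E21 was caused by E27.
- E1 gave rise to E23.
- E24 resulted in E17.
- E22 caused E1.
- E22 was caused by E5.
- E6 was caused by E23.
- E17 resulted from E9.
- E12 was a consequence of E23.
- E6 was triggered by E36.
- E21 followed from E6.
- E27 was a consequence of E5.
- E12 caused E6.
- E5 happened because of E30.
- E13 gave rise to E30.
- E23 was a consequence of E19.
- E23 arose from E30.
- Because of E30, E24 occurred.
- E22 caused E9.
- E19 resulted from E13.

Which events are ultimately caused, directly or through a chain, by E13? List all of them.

Direct effects: E30, E19.
2 steps out: E24, E5, E23.
3 steps out: E22, E17, E12, E27, E6.
4 steps out: E1, E9, E21.
Not reachable from it: E36.

E1, E12, E17, E19, E21, E22, E23, E24, E27, E30, E5, E6, E9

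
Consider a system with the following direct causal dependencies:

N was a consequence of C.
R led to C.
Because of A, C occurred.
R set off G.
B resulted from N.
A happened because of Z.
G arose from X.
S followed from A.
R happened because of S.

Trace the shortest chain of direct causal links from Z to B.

Z → A
A → C
C → N
N → B
Length: 4 steps.

Z → A → C → N → B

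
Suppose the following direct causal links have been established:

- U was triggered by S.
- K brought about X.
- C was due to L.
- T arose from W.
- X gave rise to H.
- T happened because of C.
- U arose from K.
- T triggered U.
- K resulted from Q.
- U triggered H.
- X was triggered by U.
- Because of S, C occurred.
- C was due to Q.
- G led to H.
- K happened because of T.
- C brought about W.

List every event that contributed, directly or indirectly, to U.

C, K, L, Q, S, T, W

Immediate causes of U: S, T, K.
Further upstream: Q, L, C, W.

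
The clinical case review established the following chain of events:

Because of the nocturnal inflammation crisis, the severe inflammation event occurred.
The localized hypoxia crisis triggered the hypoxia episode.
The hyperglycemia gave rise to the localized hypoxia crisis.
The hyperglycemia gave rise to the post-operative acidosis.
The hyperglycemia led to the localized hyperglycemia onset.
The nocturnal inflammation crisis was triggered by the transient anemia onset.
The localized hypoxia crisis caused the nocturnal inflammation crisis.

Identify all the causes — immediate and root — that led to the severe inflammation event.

the hyperglycemia, the localized hypoxia crisis, the nocturnal inflammation crisis, the transient anemia onset

Immediate cause of the severe inflammation event: the nocturnal inflammation crisis.
Further upstream: the transient anemia onset, the hyperglycemia, the localized hypoxia crisis.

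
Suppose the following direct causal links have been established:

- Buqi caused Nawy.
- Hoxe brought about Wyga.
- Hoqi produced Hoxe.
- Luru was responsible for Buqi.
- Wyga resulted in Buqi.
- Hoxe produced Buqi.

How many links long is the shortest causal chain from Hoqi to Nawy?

Shortest chain: Hoqi → Hoxe → Buqi → Nawy.

3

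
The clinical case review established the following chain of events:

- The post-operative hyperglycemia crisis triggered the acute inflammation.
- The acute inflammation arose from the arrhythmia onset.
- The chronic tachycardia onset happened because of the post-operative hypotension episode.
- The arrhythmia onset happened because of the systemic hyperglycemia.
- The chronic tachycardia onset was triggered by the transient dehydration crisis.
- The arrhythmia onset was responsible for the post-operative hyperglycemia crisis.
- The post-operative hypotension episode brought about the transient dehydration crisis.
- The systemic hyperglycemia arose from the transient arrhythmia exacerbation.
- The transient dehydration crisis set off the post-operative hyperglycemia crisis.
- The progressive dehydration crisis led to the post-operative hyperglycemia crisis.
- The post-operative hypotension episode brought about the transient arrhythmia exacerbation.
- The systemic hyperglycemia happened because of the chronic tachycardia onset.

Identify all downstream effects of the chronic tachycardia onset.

Direct effects: the systemic hyperglycemia.
2 steps out: the arrhythmia onset.
3 steps out: the post-operative hyperglycemia crisis, the acute inflammation.
Not reachable from it: the post-operative hypotension episode, the transient dehydration crisis, the transient arrhythmia exacerbation, the progressive dehydration crisis.

the acute inflammation, the arrhythmia onset, the post-operative hyperglycemia crisis, the systemic hyperglycemia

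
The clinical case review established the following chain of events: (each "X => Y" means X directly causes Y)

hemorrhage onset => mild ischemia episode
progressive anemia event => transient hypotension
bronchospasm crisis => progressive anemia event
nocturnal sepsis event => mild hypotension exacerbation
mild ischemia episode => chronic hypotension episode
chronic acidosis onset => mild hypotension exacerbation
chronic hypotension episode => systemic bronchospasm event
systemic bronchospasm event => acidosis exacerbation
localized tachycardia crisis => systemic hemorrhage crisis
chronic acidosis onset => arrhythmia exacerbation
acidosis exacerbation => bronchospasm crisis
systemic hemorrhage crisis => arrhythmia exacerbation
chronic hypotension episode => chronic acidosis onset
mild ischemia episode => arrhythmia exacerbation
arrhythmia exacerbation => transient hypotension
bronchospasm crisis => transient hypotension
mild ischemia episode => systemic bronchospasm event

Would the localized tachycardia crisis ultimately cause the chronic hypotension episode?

No

The localized tachycardia crisis leads to the systemic hemorrhage crisis, the arrhythmia exacerbation, the transient hypotension; the chronic hypotension episode is not among them.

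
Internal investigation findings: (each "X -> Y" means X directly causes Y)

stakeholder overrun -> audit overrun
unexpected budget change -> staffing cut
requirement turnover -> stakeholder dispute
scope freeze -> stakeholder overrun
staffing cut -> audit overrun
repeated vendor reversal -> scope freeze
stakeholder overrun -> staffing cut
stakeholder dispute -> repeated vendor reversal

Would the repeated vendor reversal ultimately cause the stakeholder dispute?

The repeated vendor reversal leads to the scope freeze, the stakeholder overrun, the staffing cut, the audit overrun; the stakeholder dispute is not among them.

No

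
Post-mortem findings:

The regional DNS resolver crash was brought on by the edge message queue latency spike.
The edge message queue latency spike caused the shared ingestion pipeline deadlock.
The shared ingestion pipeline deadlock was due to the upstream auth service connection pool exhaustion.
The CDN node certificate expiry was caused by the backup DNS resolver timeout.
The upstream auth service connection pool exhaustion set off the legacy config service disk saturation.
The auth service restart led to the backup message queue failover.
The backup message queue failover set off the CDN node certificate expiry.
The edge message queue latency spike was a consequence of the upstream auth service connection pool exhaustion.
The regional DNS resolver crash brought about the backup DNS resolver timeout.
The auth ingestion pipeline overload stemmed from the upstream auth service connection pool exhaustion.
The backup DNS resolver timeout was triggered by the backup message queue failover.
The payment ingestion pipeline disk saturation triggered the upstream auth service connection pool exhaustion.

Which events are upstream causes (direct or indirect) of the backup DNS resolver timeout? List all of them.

the auth service restart, the backup message queue failover, the edge message queue latency spike, the payment ingestion pipeline disk saturation, the regional DNS resolver crash, the upstream auth service connection pool exhaustion

Immediate causes of the backup DNS resolver timeout: the regional DNS resolver crash, the backup message queue failover.
Further upstream: the payment ingestion pipeline disk saturation, the upstream auth service connection pool exhaustion, the edge message queue latency spike, the auth service restart.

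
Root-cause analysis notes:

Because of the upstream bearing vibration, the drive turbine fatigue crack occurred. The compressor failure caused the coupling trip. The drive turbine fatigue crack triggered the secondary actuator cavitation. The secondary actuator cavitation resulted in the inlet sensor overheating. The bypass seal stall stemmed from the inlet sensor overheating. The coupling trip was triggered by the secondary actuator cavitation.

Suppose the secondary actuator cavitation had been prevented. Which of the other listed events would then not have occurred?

Downstream of the secondary actuator cavitation: the inlet sensor overheating, the bypass seal stall, the coupling trip.
Of those, still caused via another path: the coupling trip.
The remainder have no surviving cause.

the bypass seal stall, the inlet sensor overheating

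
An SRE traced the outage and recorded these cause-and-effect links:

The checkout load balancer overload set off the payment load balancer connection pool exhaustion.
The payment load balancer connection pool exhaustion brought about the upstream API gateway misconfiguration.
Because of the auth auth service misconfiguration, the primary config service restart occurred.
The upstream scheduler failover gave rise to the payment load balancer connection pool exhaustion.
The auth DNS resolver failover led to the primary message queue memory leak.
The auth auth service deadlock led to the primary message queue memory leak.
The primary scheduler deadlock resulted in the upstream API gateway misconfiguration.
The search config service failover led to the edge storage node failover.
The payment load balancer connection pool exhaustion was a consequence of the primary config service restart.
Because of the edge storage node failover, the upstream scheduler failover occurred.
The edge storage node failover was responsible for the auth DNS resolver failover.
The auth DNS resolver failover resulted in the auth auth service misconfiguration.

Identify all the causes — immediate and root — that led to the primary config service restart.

Immediate cause of the primary config service restart: the auth auth service misconfiguration.
Further upstream: the search config service failover, the edge storage node failover, the auth DNS resolver failover.

the auth DNS resolver failover, the auth auth service misconfiguration, the edge storage node failover, the search config service failover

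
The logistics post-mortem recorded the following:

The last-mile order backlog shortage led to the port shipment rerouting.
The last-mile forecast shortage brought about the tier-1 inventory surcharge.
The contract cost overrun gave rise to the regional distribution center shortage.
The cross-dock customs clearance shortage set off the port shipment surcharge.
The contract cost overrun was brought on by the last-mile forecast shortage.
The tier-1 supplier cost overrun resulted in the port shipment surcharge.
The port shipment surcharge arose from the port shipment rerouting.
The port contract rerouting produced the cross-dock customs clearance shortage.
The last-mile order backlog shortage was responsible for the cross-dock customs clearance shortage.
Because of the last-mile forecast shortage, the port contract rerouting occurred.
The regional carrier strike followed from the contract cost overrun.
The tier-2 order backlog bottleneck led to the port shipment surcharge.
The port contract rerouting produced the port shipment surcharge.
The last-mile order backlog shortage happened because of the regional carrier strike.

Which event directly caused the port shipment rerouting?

the last-mile order backlog shortage

Upstream contributors include the last-mile forecast shortage, the contract cost overrun, the regional carrier strike, but only the last-mile order backlog shortage feeds directly into the port shipment rerouting.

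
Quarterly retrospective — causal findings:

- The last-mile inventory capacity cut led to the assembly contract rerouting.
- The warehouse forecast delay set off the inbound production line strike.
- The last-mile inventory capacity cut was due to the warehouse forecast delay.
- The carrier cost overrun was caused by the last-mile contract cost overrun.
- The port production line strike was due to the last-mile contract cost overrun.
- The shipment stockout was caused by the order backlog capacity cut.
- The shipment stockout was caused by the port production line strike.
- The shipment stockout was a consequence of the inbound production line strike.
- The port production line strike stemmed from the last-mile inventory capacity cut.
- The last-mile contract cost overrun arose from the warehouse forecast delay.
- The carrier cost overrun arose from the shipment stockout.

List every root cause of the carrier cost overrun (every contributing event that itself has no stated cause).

the order backlog capacity cut, the warehouse forecast delay

Tracing upstream from the carrier cost overrun: the carrier cost overrun ← the last-mile contract cost overrun ← the warehouse forecast delay.
A separate upstream branch: the carrier cost overrun ← the shipment stockout ← the order backlog capacity cut.
Each of those chain origins has no stated cause.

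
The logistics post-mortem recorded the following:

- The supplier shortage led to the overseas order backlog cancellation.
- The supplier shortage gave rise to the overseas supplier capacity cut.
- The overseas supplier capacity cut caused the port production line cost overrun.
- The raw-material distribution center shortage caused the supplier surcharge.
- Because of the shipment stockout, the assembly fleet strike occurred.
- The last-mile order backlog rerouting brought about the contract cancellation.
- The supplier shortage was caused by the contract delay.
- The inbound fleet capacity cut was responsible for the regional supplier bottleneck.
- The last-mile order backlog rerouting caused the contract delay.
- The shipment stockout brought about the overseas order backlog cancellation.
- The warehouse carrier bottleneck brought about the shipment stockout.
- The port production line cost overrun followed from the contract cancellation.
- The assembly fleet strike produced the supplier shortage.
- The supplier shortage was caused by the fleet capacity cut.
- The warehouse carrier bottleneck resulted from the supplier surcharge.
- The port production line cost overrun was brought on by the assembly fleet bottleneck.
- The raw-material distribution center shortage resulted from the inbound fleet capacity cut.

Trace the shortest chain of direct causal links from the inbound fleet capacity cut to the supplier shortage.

the inbound fleet capacity cut → the raw-material distribution center shortage → the supplier surcharge → the warehouse carrier bottleneck → the shipment stockout → the assembly fleet strike → the supplier shortage

the inbound fleet capacity cut → the raw-material distribution center shortage
the raw-material distribution center shortage → the supplier surcharge
the supplier surcharge → the warehouse carrier bottleneck
the warehouse carrier bottleneck → the shipment stockout
the shipment stockout → the assembly fleet strike
the assembly fleet strike → the supplier shortage
Length: 6 steps.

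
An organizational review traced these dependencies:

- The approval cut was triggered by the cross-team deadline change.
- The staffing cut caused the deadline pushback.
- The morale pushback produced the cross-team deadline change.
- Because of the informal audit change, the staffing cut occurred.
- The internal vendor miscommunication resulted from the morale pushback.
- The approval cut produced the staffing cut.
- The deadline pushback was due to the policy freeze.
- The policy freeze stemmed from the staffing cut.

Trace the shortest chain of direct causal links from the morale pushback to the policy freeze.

the morale pushback → the cross-team deadline change → the approval cut → the staffing cut → the policy freeze

the morale pushback → the cross-team deadline change
the cross-team deadline change → the approval cut
the approval cut → the staffing cut
the staffing cut → the policy freeze
Length: 4 steps.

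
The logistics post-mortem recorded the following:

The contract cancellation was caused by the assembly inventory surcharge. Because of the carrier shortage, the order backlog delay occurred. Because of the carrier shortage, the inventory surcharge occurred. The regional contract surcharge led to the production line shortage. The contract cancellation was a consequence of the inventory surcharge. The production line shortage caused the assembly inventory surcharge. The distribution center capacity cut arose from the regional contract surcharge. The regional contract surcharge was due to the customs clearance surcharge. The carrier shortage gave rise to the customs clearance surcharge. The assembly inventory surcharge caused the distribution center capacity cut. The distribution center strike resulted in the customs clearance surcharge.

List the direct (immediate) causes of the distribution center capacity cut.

the assembly inventory surcharge, the regional contract surcharge

Upstream contributors include the distribution center strike, the carrier shortage, the customs clearance surcharge, the production line shortage, but only the assembly inventory surcharge, the regional contract surcharge feed directly into the distribution center capacity cut.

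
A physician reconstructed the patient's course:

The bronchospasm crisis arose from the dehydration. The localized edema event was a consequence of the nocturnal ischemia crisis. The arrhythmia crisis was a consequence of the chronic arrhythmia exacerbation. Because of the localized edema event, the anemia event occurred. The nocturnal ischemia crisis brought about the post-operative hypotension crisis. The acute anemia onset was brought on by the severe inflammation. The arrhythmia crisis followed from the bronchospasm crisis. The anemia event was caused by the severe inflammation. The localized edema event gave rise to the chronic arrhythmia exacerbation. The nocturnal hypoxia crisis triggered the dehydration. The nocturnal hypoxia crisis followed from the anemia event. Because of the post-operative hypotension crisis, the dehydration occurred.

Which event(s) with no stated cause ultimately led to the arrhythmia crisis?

Tracing upstream from the arrhythmia crisis: the arrhythmia crisis ← the chronic arrhythmia exacerbation ← the localized edema event ← the nocturnal ischemia crisis.
A separate upstream branch: the arrhythmia crisis ← the bronchospasm crisis ← the dehydration ← the nocturnal hypoxia crisis ← the anemia event ← the severe inflammation.
Each of those chain origins has no stated cause.

the nocturnal ischemia crisis, the severe inflammation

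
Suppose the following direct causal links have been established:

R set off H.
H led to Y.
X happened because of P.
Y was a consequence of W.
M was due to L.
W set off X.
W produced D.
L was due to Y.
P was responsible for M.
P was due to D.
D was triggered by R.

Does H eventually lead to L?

Yes

There is a causal chain: H → Y → L.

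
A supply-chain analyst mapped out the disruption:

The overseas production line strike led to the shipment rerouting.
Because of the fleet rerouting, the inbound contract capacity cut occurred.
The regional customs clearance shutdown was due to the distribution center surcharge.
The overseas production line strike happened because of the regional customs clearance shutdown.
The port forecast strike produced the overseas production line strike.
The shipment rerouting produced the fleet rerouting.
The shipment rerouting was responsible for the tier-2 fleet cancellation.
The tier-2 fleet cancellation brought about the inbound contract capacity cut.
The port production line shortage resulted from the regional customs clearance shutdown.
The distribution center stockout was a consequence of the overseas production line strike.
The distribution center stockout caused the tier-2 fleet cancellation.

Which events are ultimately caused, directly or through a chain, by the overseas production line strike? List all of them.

Direct effects: the shipment rerouting, the distribution center stockout.
2 steps out: the tier-2 fleet cancellation, the fleet rerouting.
3 steps out: the inbound contract capacity cut.
Not reachable from it: the distribution center surcharge, the port forecast strike, the regional customs clearance shutdown, the port production line shortage.

the distribution center stockout, the fleet rerouting, the inbound contract capacity cut, the shipment rerouting, the tier-2 fleet cancellation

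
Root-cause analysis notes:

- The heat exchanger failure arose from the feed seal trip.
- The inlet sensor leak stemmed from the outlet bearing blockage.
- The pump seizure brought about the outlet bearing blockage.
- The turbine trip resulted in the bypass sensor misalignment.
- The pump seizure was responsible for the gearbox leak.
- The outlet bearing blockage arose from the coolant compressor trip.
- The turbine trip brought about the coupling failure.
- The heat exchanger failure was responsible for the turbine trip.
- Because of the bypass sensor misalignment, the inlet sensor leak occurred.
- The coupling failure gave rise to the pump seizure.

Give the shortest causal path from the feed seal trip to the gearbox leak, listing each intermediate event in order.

the feed seal trip → the heat exchanger failure
the heat exchanger failure → the turbine trip
the turbine trip → the coupling failure
the coupling failure → the pump seizure
the pump seizure → the gearbox leak
Length: 5 steps.

the feed seal trip → the heat exchanger failure → the turbine trip → the coupling failure → the pump seizure → the gearbox leak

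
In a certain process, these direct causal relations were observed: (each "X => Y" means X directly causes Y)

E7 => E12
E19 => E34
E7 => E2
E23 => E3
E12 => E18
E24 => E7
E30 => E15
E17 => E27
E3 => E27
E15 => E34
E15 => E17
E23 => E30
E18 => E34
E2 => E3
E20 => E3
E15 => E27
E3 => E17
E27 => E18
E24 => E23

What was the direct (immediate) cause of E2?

Upstream contributors include E24, but only E7 feeds directly into E2.

E7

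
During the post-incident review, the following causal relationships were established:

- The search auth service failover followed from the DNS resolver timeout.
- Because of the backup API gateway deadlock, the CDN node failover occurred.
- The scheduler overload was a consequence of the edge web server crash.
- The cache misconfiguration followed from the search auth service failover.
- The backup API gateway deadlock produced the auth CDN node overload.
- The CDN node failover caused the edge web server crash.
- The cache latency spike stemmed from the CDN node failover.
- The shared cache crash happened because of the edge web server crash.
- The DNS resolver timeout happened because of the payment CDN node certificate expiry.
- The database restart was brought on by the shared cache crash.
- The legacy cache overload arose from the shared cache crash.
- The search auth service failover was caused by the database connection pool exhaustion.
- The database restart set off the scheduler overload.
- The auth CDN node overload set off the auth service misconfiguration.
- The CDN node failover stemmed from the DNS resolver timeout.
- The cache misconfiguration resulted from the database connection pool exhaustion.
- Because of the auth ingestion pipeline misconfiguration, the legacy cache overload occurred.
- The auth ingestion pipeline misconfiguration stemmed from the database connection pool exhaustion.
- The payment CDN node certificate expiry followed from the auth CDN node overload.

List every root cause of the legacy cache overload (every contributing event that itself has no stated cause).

Tracing upstream from the legacy cache overload: the legacy cache overload ← the shared cache crash ← the edge web server crash ← the CDN node failover ← the backup API gateway deadlock.
A separate upstream branch: the legacy cache overload ← the auth ingestion pipeline misconfiguration ← the database connection pool exhaustion.
Each of those chain origins has no stated cause.

the backup API gateway deadlock, the database connection pool exhaustion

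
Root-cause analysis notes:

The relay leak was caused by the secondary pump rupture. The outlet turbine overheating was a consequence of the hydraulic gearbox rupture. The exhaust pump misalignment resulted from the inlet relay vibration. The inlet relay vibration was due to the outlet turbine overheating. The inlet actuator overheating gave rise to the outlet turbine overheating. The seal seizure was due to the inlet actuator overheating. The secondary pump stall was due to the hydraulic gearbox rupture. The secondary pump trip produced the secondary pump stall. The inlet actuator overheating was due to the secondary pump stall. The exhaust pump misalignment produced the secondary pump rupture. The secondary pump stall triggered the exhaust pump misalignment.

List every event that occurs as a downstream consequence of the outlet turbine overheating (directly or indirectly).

Direct effects: the inlet relay vibration.
2 steps out: the exhaust pump misalignment.
3 steps out: the secondary pump rupture.
4 steps out: the relay leak.
Not reachable from it: the secondary pump trip, the hydraulic gearbox rupture, the secondary pump stall, the inlet actuator overheating, the seal seizure.

the exhaust pump misalignment, the inlet relay vibration, the relay leak, the secondary pump rupture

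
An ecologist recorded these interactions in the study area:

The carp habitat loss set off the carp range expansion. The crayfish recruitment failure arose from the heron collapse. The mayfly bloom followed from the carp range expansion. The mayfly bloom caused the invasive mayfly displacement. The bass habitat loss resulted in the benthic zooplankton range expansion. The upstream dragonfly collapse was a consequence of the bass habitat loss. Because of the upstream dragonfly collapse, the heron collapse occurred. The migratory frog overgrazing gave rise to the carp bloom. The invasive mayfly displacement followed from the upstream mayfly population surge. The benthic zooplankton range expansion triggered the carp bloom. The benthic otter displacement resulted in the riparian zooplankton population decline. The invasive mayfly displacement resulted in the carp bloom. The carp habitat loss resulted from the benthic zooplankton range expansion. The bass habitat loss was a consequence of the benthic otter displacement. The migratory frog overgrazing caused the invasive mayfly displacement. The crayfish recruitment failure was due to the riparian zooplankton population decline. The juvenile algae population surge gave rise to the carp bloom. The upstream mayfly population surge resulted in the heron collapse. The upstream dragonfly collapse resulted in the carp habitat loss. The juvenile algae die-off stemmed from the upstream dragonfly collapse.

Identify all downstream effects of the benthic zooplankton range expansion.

Direct effects: the carp habitat loss, the carp bloom.
2 steps out: the carp range expansion.
3 steps out: the mayfly bloom.
4 steps out: the invasive mayfly displacement.
Not reachable from it: the benthic otter displacement, the juvenile algae population surge, the bass habitat loss, the riparian zooplankton population decline, the upstream mayfly population surge, the upstream dragonfly collapse, the heron collapse, the crayfish recruitment failure, the migratory frog overgrazing, the juvenile algae die-off.

the carp bloom, the carp habitat loss, the carp range expansion, the invasive mayfly displacement, the mayfly bloom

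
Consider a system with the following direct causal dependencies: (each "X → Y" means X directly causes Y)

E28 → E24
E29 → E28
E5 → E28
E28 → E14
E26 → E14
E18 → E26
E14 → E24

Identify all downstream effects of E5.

Direct effects: E28.
2 steps out: E14, E24.
Not reachable from it: E29, E18, E26.

E14, E24, E28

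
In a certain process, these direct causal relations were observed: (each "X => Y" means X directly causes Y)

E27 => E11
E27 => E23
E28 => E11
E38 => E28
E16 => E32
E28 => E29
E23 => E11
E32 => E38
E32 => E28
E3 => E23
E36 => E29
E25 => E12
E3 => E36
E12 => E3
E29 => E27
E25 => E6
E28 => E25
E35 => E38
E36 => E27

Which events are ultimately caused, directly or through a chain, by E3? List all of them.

E11, E23, E27, E29, E36

Direct effects: E36, E23.
2 steps out: E29, E27, E11.
Not reachable from it: E16, E32, E38, E28, E25, E12, E6, E35.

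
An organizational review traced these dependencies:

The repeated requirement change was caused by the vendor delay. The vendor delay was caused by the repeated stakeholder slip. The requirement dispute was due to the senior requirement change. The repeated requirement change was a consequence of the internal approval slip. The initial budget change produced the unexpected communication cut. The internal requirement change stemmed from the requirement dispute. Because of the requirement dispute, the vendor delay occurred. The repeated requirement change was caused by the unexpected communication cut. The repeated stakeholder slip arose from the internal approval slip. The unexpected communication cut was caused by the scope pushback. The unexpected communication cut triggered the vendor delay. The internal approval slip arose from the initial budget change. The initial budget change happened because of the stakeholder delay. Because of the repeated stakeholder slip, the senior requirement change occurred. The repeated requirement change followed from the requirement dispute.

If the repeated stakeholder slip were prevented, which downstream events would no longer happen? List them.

Downstream of the repeated stakeholder slip: the senior requirement change, the requirement dispute, the internal requirement change, the vendor delay, the repeated requirement change.
Of those, still caused via another path: the vendor delay, the repeated requirement change.
The remainder have no surviving cause.

the internal requirement change, the requirement dispute, the senior requirement change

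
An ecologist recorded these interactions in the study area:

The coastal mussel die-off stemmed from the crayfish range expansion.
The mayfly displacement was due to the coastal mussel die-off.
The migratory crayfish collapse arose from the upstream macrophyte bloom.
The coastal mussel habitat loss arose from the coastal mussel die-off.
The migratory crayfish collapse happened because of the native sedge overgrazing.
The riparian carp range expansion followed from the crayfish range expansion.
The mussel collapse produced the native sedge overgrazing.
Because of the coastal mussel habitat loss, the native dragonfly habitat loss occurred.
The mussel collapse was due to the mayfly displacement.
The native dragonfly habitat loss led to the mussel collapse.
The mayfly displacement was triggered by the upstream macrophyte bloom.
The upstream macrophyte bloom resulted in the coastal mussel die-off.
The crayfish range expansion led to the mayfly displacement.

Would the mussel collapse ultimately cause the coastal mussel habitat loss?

No

The mussel collapse leads to the native sedge overgrazing, the migratory crayfish collapse; the coastal mussel habitat loss is not among them.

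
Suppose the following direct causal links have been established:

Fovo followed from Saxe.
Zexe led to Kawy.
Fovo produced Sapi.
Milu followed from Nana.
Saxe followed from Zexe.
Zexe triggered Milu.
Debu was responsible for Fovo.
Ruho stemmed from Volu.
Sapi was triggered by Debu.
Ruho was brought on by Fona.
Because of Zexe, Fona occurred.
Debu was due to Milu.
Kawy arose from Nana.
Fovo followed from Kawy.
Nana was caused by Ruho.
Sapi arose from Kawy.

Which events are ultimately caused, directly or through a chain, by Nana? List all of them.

Debu, Fovo, Kawy, Milu, Sapi

Direct effects: Milu, Kawy.
2 steps out: Debu, Fovo, Sapi.
Not reachable from it: Zexe, Fona, Ruho, Saxe, Volu.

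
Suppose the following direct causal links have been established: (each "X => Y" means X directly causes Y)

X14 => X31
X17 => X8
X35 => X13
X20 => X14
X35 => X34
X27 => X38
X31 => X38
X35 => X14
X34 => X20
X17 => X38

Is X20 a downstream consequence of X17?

X17 leads to X8, X38; X20 is not among them.

No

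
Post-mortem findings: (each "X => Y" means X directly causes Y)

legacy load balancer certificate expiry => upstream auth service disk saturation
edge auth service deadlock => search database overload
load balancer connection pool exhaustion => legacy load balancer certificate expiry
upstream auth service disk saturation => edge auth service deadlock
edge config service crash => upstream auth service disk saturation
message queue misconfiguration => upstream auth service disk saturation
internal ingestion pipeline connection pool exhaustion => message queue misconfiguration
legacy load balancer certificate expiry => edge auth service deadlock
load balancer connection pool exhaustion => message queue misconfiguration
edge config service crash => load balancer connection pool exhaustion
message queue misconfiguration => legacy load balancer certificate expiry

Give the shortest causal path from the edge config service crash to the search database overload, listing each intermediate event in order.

the edge config service crash → the upstream auth service disk saturation → the edge auth service deadlock → the search database overload

the edge config service crash → the upstream auth service disk saturation
the upstream auth service disk saturation → the edge auth service deadlock
the edge auth service deadlock → the search database overload
Length: 3 steps.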